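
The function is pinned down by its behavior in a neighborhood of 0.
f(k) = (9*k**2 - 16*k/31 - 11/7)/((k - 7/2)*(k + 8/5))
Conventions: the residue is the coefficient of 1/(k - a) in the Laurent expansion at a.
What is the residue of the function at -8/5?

The residue is -241894/55335.

At the order-1 pole -8/5 set g(k) = (k - (-8/5))*f(k) = (9*k**2 - 16*k/31 - 11/7)/(k - 7/2).
Simple pole: residue = g(a) at a = -8/5, which is -241894/55335.


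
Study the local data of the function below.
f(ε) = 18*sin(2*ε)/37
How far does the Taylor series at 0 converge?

The factor sin(2*ε) is entire and contributes no finite singular point.
The polynomial part has no poles.
No finite singular points: the Taylor series at 0 converges everywhere.

The radius of convergence is infinite.


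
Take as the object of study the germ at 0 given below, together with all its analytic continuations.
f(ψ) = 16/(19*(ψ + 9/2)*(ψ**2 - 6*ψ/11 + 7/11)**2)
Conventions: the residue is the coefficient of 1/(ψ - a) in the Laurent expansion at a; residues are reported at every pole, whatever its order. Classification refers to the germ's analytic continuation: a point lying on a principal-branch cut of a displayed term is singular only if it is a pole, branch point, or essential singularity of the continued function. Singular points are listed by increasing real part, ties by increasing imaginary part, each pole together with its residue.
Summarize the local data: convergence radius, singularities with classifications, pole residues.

Radius of convergence at 0: (1/11)*sqrt(77).
At -9/2: a pole of order 1; residue 30976/20039851.
At (3/11) - ((2/11)*sqrt(17))*i: a pole of order 2; residue (-15488/20039851) + ((150439905/5791516939)*sqrt(17))*i.
At (3/11) + ((2/11)*sqrt(17))*i: a pole of order 2; residue (-15488/20039851) - ((150439905/5791516939)*sqrt(17))*i.

Denominator factor (ψ + 9/2): pole of order 1 at -9/2, modulus 9/2.
Denominator factor (ψ**2 - 6*ψ/11 + 7/11)^2: discriminant -272/121, complex-conjugate roots (3/11) + ((2/11)*sqrt(17))*i and (3/11) - ((2/11)*sqrt(17))*i; poles of order 2, moduli (1/11)*sqrt(77) and (1/11)*sqrt(77).
The radius of convergence is the smallest modulus among the singular points: (1/11)*sqrt(77).
At the order-1 pole -9/2 set g(ψ) = (ψ - (-9/2))*f(ψ) = 16/(19*(ψ**2 - 6*ψ/11 + 7/11)**2).
Simple pole: residue = g(a) at a = -9/2, which is 30976/20039851.
The factor ψ**2 - 6*ψ/11 + 7/11 splits as (ψ - a)(ψ - a') with a = (3/11) - ((2/11)*sqrt(17))*i, a' = (3/11) + ((2/11)*sqrt(17))*i. At the order-2 pole a set g(ψ) = (ψ - a)^2*f(ψ) = [16/(19*(ψ + 9/2))] / (ψ - a')^2.
Order-2 pole: residue = g'(a); g'((3/11) - ((2/11)*sqrt(17))*i) = (-15488/20039851) + ((150439905/5791516939)*sqrt(17))*i, so the residue is (-15488/20039851) + ((150439905/5791516939)*sqrt(17))*i.
The factor ψ**2 - 6*ψ/11 + 7/11 splits as (ψ - a)(ψ - a') with a = (3/11) + ((2/11)*sqrt(17))*i, a' = (3/11) - ((2/11)*sqrt(17))*i. At the order-2 pole a set g(ψ) = (ψ - a)^2*f(ψ) = [16/(19*(ψ + 9/2))] / (ψ - a')^2.
Order-2 pole: residue = g'(a); g'((3/11) + ((2/11)*sqrt(17))*i) = (-15488/20039851) - ((150439905/5791516939)*sqrt(17))*i, so the residue is (-15488/20039851) - ((150439905/5791516939)*sqrt(17))*i.
List the singular points by increasing real part (a conjugate pair: the negative imaginary part first).


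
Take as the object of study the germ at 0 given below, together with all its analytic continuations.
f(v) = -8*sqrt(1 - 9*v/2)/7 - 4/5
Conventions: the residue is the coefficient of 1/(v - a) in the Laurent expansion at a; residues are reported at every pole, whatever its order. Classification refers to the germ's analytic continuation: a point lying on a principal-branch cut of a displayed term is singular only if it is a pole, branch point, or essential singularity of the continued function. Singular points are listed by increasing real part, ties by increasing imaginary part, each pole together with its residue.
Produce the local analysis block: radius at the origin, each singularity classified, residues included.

Branch term (-8/7)*sqrt(1 - v/(2/9)): its argument vanishes at v = 2/9, a square-root branch point, modulus 2/9.
The radius of convergence is the smallest modulus among the singular points: 2/9.

Radius of convergence at 0: 2/9.
At 2/9: an algebraic (square-root) branch point.


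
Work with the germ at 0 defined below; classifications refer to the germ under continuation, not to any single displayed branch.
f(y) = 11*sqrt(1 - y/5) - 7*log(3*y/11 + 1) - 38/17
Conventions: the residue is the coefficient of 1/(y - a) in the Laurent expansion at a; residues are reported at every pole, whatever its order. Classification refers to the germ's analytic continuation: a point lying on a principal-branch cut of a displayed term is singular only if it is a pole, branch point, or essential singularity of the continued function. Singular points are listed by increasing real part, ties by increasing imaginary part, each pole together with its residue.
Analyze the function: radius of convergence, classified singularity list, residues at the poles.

Radius of convergence at 0: 11/3.
At -11/3: a logarithmic branch point.
At 5: an algebraic (square-root) branch point.

Branch term (-7)*log(1 - y/(-11/3)): its argument vanishes at y = -11/3, a logarithmic branch point, modulus 11/3.
Branch term (11)*sqrt(1 - y/(5)): its argument vanishes at y = 5, a square-root branch point, modulus 5.
The radius of convergence is the smallest modulus among the singular points: 11/3.
List the singular points by increasing real part (a conjugate pair: the negative imaginary part first).


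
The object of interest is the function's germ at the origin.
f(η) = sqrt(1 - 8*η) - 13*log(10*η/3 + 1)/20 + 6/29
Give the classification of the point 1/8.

The point is an algebraic (square-root) branch point.

The term (1)*sqrt(1 - η/(1/8)) has argument 1 - 1/8/(1/8) = 0 at 1/8: a square-root (algebraic, two-sheeted) branch point; the remaining terms are analytic or single-valued there.


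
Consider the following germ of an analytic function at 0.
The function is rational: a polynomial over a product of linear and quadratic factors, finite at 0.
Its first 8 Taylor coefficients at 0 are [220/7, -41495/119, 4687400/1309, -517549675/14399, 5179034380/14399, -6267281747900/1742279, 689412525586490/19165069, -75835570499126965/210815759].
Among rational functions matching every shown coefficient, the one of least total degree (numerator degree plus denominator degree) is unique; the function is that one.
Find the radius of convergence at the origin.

The radius of convergence is 1/10.

No rational of total degree below 6 reproduces all 8 coefficients; solving the [1/5] Pade equations on them gives f(η) = (19*η/34 + 22/7)/((η + 1/10)*(η**2 - 7*η/11 - 1)**2), whose expansion matches every shown term.
Denominator factor (η + 1/10): pole of order 1 at -1/10, modulus 1/10.
Denominator factor (η**2 - 7*η/11 - 1)^2: discriminant 533/121, real irrational roots 7/22 + (1/22)*sqrt(533) and 7/22 - (1/22)*sqrt(533); poles of order 2, moduli 7/22 + (1/22)*sqrt(533) and -7/22 + (1/22)*sqrt(533).
The radius of convergence is the smallest modulus among the singular points: 1/10.


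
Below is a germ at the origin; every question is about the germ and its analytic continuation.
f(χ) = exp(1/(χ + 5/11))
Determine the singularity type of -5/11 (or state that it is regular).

The point is an essential singularity.

The exponent 1/(χ - (-5/11)) has a pole at -5/11, so exp(1/(χ - (-5/11))) takes every nonzero value near it: an essential singularity (not a pole of any order).


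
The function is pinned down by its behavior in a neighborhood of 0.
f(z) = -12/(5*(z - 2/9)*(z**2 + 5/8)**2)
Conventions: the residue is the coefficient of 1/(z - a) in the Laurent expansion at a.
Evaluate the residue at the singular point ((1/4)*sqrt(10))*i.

The residue is (2519424/954845) - ((8619264/23871125)*sqrt(10))*i.

The factor z**2 + 5/8 splits as (z - a)(z - a') with a = ((1/4)*sqrt(10))*i, a' = -((1/4)*sqrt(10))*i. At the order-2 pole a set g(z) = (z - a)^2*f(z) = [-12/(5*(z - 2/9))] / (z - a')^2.
Order-2 pole: residue = g'(a); g'(((1/4)*sqrt(10))*i) = (2519424/954845) - ((8619264/23871125)*sqrt(10))*i, so the residue is (2519424/954845) - ((8619264/23871125)*sqrt(10))*i.


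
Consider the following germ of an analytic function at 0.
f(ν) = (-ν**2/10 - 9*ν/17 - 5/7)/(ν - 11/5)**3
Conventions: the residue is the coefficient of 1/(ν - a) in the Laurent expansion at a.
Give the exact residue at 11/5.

At the order-3 pole 11/5 set g(ν) = (ν - (11/5))^3*f(ν) = -ν**2/10 - 9*ν/17 - 5/7.
Order-3 pole: residue = g''(a)/2; g''(11/5) = -1/5, so the residue is -1/10.

The residue is -1/10.


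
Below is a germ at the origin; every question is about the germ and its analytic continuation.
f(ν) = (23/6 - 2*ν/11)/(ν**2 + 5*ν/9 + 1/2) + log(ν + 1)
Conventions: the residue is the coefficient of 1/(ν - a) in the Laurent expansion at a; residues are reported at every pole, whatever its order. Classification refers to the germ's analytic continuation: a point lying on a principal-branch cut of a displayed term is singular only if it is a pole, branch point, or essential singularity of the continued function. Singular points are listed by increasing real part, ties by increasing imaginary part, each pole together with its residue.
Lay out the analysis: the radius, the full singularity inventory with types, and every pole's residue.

Radius of convergence at 0: (1/2)*sqrt(2).
At -1: a logarithmic branch point.
At (-5/18) - ((1/18)*sqrt(137))*i: a pole of order 1; residue (-1/11) + ((769/3014)*sqrt(137))*i.
At (-5/18) + ((1/18)*sqrt(137))*i: a pole of order 1; residue (-1/11) - ((769/3014)*sqrt(137))*i.

Denominator factor (ν**2 + 5*ν/9 + 1/2): discriminant -137/81, complex-conjugate roots (-5/18) + ((1/18)*sqrt(137))*i and (-5/18) - ((1/18)*sqrt(137))*i; poles of order 1, moduli (1/2)*sqrt(2) and (1/2)*sqrt(2).
Branch term (1)*log(1 - ν/(-1)): its argument vanishes at ν = -1, a logarithmic branch point, modulus 1.
The radius of convergence is the smallest modulus among the singular points: (1/2)*sqrt(2).
The branch term is analytic at (-5/18) - ((1/18)*sqrt(137))*i and contributes nothing to the residue; only the rational part matters.
The factor ν**2 + 5*ν/9 + 1/2 splits as (ν - a)(ν - a') with a = (-5/18) - ((1/18)*sqrt(137))*i, a' = (-5/18) + ((1/18)*sqrt(137))*i. At the order-1 pole a set g(ν) = (ν - a)*(rational part) = [23/6 - 2*ν/11] / (ν - a').
Simple pole: residue = g(a) at a = (-5/18) - ((1/18)*sqrt(137))*i, which is (-1/11) + ((769/3014)*sqrt(137))*i.
The branch term is analytic at (-5/18) + ((1/18)*sqrt(137))*i and contributes nothing to the residue; only the rational part matters.
The factor ν**2 + 5*ν/9 + 1/2 splits as (ν - a)(ν - a') with a = (-5/18) + ((1/18)*sqrt(137))*i, a' = (-5/18) - ((1/18)*sqrt(137))*i. At the order-1 pole a set g(ν) = (ν - a)*(rational part) = [23/6 - 2*ν/11] / (ν - a').
Simple pole: residue = g(a) at a = (-5/18) + ((1/18)*sqrt(137))*i, which is (-1/11) - ((769/3014)*sqrt(137))*i.
List the singular points by increasing real part (a conjugate pair: the negative imaginary part first).


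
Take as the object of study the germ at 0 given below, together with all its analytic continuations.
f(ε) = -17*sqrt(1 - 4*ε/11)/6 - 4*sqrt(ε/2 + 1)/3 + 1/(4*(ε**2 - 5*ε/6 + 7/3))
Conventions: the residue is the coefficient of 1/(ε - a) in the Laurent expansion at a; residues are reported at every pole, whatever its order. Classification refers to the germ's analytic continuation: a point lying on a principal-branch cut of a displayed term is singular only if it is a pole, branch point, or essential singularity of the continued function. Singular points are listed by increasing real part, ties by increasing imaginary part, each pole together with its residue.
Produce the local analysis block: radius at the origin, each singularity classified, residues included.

Radius of convergence at 0: (1/3)*sqrt(21).
At -2: an algebraic (square-root) branch point.
At (5/12) - ((1/12)*sqrt(311))*i: a pole of order 1; residue ((3/622)*sqrt(311))*i.
At (5/12) + ((1/12)*sqrt(311))*i: a pole of order 1; residue -((3/622)*sqrt(311))*i.
At 11/4: an algebraic (square-root) branch point.

Denominator factor (ε**2 - 5*ε/6 + 7/3): discriminant -311/36, complex-conjugate roots (5/12) + ((1/12)*sqrt(311))*i and (5/12) - ((1/12)*sqrt(311))*i; poles of order 1, moduli (1/3)*sqrt(21) and (1/3)*sqrt(21).
Branch term (-4/3)*sqrt(1 - ε/(-2)): its argument vanishes at ε = -2, a square-root branch point, modulus 2.
Branch term (-17/6)*sqrt(1 - ε/(11/4)): its argument vanishes at ε = 11/4, a square-root branch point, modulus 11/4.
The radius of convergence is the smallest modulus among the singular points: (1/3)*sqrt(21).
The branch terms are analytic at (5/12) - ((1/12)*sqrt(311))*i and contribute nothing to the residue; only the rational part matters.
The factor ε**2 - 5*ε/6 + 7/3 splits as (ε - a)(ε - a') with a = (5/12) - ((1/12)*sqrt(311))*i, a' = (5/12) + ((1/12)*sqrt(311))*i. At the order-1 pole a set g(ε) = (ε - a)*(rational part) = [1/4] / (ε - a').
Simple pole: residue = g(a) at a = (5/12) - ((1/12)*sqrt(311))*i, which is ((3/622)*sqrt(311))*i.
The branch terms are analytic at (5/12) + ((1/12)*sqrt(311))*i and contribute nothing to the residue; only the rational part matters.
The factor ε**2 - 5*ε/6 + 7/3 splits as (ε - a)(ε - a') with a = (5/12) + ((1/12)*sqrt(311))*i, a' = (5/12) - ((1/12)*sqrt(311))*i. At the order-1 pole a set g(ε) = (ε - a)*(rational part) = [1/4] / (ε - a').
Simple pole: residue = g(a) at a = (5/12) + ((1/12)*sqrt(311))*i, which is -((3/622)*sqrt(311))*i.
List the singular points by increasing real part (a conjugate pair: the negative imaginary part first).


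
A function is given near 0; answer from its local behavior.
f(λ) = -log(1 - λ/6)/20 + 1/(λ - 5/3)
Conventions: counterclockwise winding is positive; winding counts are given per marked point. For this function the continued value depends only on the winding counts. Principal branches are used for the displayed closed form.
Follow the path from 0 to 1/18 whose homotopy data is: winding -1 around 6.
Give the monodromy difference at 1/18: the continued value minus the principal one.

Continued minus principal equals (1/10)*pi*i.

The rational part is single-valued and drops out of the difference; each branch term changes only by its own monodromy.
(-1/20)*log(1 - λ/(6)): each positive loop around 6 adds 2*pi*i to the log, so winding -1 contributes (-1/20)*(-1)*2*pi*i = (1/10)*pi*i.
Summing the contributions at λ = 1/18 gives (1/10)*pi*i.


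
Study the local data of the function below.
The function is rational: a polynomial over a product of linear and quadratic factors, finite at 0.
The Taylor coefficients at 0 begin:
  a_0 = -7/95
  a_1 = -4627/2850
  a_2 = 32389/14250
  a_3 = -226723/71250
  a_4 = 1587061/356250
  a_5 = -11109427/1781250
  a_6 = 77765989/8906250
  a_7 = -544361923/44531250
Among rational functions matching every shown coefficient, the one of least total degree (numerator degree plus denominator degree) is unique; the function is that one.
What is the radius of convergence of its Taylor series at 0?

No rational of total degree below 2 reproduces all 8 coefficients; solving the [1/1] Pade equations on them gives f(θ) = (-37*θ/30 - 1/19)/(θ + 5/7), whose expansion matches every shown term.
Denominator factor (θ + 5/7): pole of order 1 at -5/7, modulus 5/7.
The radius of convergence is the smallest modulus among the singular points: 5/7.

The radius of convergence is 5/7.


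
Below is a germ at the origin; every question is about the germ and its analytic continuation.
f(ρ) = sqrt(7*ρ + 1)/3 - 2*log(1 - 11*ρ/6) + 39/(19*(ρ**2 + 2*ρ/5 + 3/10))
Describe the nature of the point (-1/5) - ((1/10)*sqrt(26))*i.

The denominator factor ρ**2 + 2*ρ/5 + 3/10 vanishes at (-1/5) - ((1/10)*sqrt(26))*i and appears to the power 1; the numerator there equals 39/19, nonzero, and no other factor vanishes.
The branch terms are analytic at this point.
Hence a pole whose order is the multiplicity, 1.

The point is a pole of order 1.


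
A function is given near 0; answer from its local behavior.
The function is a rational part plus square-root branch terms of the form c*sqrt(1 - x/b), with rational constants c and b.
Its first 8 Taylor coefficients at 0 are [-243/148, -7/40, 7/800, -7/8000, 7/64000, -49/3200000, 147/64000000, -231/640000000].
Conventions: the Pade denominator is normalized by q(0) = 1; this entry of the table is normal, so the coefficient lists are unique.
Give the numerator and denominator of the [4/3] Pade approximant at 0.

Taylor coefficients needed (read off): a_0 = -243/148, a_1 = -7/40, a_2 = 7/800, a_3 = -7/8000, a_4 = 7/64000, a_5 = -49/3200000, a_6 = 147/64000000, a_7 = -231/640000000.
Write the denominator as Q(x) = 1 + q1*x + q2*x^2 + q3*x^3. Requiring Q*f - P = O(x^8) with deg P <= 4 kills the coefficients of x^5..x^7 in Q*f:
  x^5: a_5 + q1*a_4 + q2*a_3 + q3*a_2 = 0, i.e. -49/3200000 + (7/64000)*q1 + (-7/8000)*q2 + (7/800)*q3 = 0.
  x^6: a_6 + q1*a_5 + q2*a_4 + q3*a_3 = 0, i.e. 147/64000000 + (-49/3200000)*q1 + (7/64000)*q2 + (-7/8000)*q3 = 0.
  x^7: a_7 + q1*a_6 + q2*a_5 + q3*a_4 = 0, i.e. -231/640000000 + (147/64000000)*q1 + (-49/3200000)*q2 + (7/64000)*q3 = 0.
Solving this linear system: q1 = 3/10, q2 = 1/40, q3 = 1/2000.
The numerator is Q*f truncated at degree 4: P0 = a_0 = -243/148; P1 = a_1 + q1*a_0 = -247/370; P2 = a_2 + q1*a_1 + q2*a_0 = -251/2960; P3 = a_3 + q1*a_2 + q2*a_1 + q3*a_0 = -51/14800; P4 = a_4 + q1*a_3 + q2*a_2 + q3*a_1 = -7/320000.

The Pade approximant has numerator coefficients [-243/148, -247/370, -251/2960, -51/14800, -7/320000]; denominator coefficients [1, 3/10, 1/40, 1/2000].


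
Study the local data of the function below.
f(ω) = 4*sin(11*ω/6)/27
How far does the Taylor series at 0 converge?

The radius of convergence is infinite.

The factor -sin(11*ω/6) is entire and contributes no finite singular point.
The polynomial part has no poles.
No finite singular points: the Taylor series at 0 converges everywhere.


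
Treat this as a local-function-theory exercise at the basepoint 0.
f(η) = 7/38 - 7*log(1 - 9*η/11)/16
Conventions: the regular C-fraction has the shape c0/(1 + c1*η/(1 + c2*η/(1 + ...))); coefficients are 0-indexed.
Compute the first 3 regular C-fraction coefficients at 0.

Taylor coefficients (expand at 0): a_0 = 7/38, a_1 = 63/176, a_2 = 567/3872.
c0 = a_0 = 7/38. Peel one level at a time: if S = 1 + c*η/S' with S'(0) = 1, then c is the η-coefficient of S and S' = c*η/(S - 1).
S_1 = c0/f = 1 + (-171/88)*η + (23085/7744)*η^2 + ...; c1 = -171/88.
S_2 = c1*η/(S_1 - 1) = 1 + (135/88)*η + ...; c2 = 135/88.

The regular C-fraction coefficients are [7/38, -171/88, 135/88].


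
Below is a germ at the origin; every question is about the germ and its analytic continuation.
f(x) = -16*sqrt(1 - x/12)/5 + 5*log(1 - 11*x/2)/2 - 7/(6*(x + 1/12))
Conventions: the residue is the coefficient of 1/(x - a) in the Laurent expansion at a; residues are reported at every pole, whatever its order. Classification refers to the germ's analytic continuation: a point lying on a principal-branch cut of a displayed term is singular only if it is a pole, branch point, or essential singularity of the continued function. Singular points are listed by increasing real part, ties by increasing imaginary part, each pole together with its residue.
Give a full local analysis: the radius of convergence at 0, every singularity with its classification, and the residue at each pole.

Denominator factor (x + 1/12): pole of order 1 at -1/12, modulus 1/12.
Branch term (5/2)*log(1 - x/(2/11)): its argument vanishes at x = 2/11, a logarithmic branch point, modulus 2/11.
Branch term (-16/5)*sqrt(1 - x/(12)): its argument vanishes at x = 12, a square-root branch point, modulus 12.
The radius of convergence is the smallest modulus among the singular points: 1/12.
The branch terms are analytic at -1/12 and contribute nothing to the residue; only the rational part matters.
At the order-1 pole -1/12 set g(x) = (x - (-1/12))*(rational part) = -7/6.
Simple pole: residue = g(a) at a = -1/12, which is -7/6.
List the singular points by increasing real part (a conjugate pair: the negative imaginary part first).

Radius of convergence at 0: 1/12.
At -1/12: a pole of order 1; residue -7/6.
At 2/11: a logarithmic branch point.
At 12: an algebraic (square-root) branch point.


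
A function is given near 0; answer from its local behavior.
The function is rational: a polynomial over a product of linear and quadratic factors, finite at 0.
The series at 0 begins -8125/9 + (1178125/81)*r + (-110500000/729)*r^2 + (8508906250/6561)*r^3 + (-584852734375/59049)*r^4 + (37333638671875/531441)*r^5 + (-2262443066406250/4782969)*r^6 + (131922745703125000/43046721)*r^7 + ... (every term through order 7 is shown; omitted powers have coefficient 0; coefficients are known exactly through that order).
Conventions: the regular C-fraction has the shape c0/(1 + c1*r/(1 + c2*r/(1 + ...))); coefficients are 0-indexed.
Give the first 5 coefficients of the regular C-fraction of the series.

The regular C-fraction coefficients are [-8125/9, 145/9, -165/29, 1090/319, -7685/7194].

Taylor coefficients (read off): a_0 = -8125/9, a_1 = 1178125/81, a_2 = -110500000/729, a_3 = 8508906250/6561, a_4 = -584852734375/59049.
c0 = a_0 = -8125/9. Peel one level at a time: if S = 1 + c*r/S' with S'(0) = 1, then c is the r-coefficient of S and S' = c*r/(S - 1).
S_1 = c0/f = 1 + (145/9)*r + (275/3)*r^2 + ...; c1 = 145/9.
S_2 = c1*r/(S_1 - 1) = 1 + (-165/29)*r + (16350/841)*r^2 + ...; c2 = -165/29.
S_3 = c2*r/(S_2 - 1) = 1 + (1090/319)*r + (1325/363)*r^2 + ...; c3 = 1090/319.
S_4 = c3*r/(S_3 - 1) = 1 + (-7685/7194)*r + ...; c4 = -7685/7194.


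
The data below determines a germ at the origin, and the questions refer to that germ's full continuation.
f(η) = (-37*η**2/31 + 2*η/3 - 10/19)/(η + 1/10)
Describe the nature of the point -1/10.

The point is a pole of order 1.

The denominator factor η + 1/10 vanishes at -1/10 and appears to the power 1; the numerator there equals -106889/176700, nonzero, and no other factor vanishes.
Hence a pole whose order is the multiplicity, 1.


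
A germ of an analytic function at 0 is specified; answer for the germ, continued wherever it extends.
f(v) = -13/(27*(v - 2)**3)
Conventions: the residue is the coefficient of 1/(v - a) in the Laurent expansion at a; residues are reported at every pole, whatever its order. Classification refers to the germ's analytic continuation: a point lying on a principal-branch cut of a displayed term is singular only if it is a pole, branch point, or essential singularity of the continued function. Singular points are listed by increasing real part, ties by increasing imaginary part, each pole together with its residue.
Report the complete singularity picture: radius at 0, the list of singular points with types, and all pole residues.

Radius of convergence at 0: 2.
At 2: a pole of order 3; residue 0.

Denominator factor (v - 2)^3: pole of order 3 at 2, modulus 2.
The radius of convergence is the smallest modulus among the singular points: 2.
At the order-3 pole 2 set g(v) = (v - (2))^3*f(v) = -13/27.
Order-3 pole: residue = g''(a)/2; g''(2) = 0, so the residue is 0.


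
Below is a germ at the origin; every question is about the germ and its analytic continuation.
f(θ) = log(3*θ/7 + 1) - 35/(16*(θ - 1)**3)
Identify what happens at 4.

Denominator factors: θ - 1 = 3 at θ = 4 — none vanishes.
Branch term log(1 - θ/(-7/3)): argument at 4 is 19/7, nonzero, so 4 is not its branch point (a point on a principal cut is still regular for the continued germ).
So the germ continues analytically to 4.

The point is a regular point.


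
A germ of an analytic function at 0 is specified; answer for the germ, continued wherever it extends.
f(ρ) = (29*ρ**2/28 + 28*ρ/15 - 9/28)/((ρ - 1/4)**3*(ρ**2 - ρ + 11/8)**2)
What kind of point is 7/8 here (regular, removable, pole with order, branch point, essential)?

The point is a regular point.

Denominator factors: ρ - 1/4 = 5/8 at ρ = 7/8; ρ**2 - ρ + 11/8 = 81/64 at ρ = 7/8 — none vanishes.
So the germ continues analytically to 7/8.


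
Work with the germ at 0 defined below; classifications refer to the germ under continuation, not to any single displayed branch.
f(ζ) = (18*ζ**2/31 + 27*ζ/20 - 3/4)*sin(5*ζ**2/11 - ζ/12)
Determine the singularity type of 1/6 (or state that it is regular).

There is no denominator, hence no pole anywhere.
The factor sin(5*ζ**2/11 - ζ/12) is entire.
So the germ continues analytically to 1/6.

The point is a regular point.


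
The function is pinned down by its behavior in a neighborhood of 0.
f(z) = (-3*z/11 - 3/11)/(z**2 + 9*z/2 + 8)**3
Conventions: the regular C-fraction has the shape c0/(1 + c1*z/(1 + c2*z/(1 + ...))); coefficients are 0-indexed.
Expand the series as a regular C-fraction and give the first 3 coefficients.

The regular C-fraction coefficients are [-3/5632, 11/16, -163/176].

Taylor coefficients (expand at 0): a_0 = -3/5632, a_1 = 3/8192, a_2 = 63/720896.
c0 = a_0 = -3/5632. Peel one level at a time: if S = 1 + c*z/S' with S'(0) = 1, then c is the z-coefficient of S and S' = c*z/(S - 1).
S_1 = c0/f = 1 + (11/16)*z + (163/256)*z^2 + ...; c1 = 11/16.
S_2 = c1*z/(S_1 - 1) = 1 + (-163/176)*z + ...; c2 = -163/176.


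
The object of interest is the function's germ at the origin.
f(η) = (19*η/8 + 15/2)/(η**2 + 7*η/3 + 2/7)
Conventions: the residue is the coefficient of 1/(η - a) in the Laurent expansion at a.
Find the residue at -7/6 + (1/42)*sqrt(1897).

The residue is 19/16 + (227/4336)*sqrt(1897).


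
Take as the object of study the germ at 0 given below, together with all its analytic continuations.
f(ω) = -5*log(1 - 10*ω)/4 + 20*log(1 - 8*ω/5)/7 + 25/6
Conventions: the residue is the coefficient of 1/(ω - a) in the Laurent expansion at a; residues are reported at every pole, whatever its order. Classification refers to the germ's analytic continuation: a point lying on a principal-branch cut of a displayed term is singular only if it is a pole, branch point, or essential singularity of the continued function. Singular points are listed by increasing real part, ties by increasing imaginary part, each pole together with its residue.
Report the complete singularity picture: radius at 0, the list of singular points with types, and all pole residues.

Branch term (20/7)*log(1 - ω/(5/8)): its argument vanishes at ω = 5/8, a logarithmic branch point, modulus 5/8.
Branch term (-5/4)*log(1 - ω/(1/10)): its argument vanishes at ω = 1/10, a logarithmic branch point, modulus 1/10.
The radius of convergence is the smallest modulus among the singular points: 1/10.
List the singular points by increasing real part (a conjugate pair: the negative imaginary part first).

Radius of convergence at 0: 1/10.
At 1/10: a logarithmic branch point.
At 5/8: a logarithmic branch point.


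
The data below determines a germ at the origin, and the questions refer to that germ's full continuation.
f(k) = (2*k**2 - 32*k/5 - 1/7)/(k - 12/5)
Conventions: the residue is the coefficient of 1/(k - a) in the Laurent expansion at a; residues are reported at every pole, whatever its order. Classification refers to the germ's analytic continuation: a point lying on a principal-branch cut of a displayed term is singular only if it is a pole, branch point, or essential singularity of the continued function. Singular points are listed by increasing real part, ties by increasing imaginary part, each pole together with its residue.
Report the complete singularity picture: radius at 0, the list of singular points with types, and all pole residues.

Denominator factor (k - 12/5): pole of order 1 at 12/5, modulus 12/5.
The radius of convergence is the smallest modulus among the singular points: 12/5.
At the order-1 pole 12/5 set g(k) = (k - (12/5))*f(k) = 2*k**2 - 32*k/5 - 1/7.
Simple pole: residue = g(a) at a = 12/5, which is -697/175.

Radius of convergence at 0: 12/5.
At 12/5: a pole of order 1; residue -697/175.


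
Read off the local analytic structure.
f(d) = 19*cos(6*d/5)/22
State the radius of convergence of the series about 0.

The factor cos(6*d/5) is entire and contributes no finite singular point.
The polynomial part has no poles.
No finite singular points: the Taylor series at 0 converges everywhere.

The radius of convergence is infinite.


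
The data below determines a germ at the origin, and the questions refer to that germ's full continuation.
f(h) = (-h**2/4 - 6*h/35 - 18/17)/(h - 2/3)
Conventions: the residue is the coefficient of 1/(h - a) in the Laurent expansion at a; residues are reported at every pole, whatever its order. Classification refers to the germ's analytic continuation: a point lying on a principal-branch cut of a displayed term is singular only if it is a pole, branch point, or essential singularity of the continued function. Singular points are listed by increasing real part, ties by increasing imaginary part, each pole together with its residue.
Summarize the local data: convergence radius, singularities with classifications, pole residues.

Denominator factor (h - 2/3): pole of order 1 at 2/3, modulus 2/3.
The radius of convergence is the smallest modulus among the singular points: 2/3.
At the order-1 pole 2/3 set g(h) = (h - (2/3))*f(h) = -h**2/4 - 6*h/35 - 18/17.
Simple pole: residue = g(a) at a = 2/3, which is -6877/5355.

Radius of convergence at 0: 2/3.
At 2/3: a pole of order 1; residue -6877/5355.


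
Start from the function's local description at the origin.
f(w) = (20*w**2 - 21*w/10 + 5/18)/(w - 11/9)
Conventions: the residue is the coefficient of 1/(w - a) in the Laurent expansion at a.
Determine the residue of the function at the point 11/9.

The residue is 11173/405.

At the order-1 pole 11/9 set g(w) = (w - (11/9))*f(w) = 20*w**2 - 21*w/10 + 5/18.
Simple pole: residue = g(a) at a = 11/9, which is 11173/405.


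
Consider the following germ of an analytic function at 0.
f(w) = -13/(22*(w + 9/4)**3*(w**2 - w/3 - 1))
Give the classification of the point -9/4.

The denominator factor w + 9/4 vanishes at -9/4 and appears to the power 3; the numerator there equals -13/22, nonzero, and no other factor vanishes.
Hence a pole whose order is the multiplicity, 3.

The point is a pole of order 3.


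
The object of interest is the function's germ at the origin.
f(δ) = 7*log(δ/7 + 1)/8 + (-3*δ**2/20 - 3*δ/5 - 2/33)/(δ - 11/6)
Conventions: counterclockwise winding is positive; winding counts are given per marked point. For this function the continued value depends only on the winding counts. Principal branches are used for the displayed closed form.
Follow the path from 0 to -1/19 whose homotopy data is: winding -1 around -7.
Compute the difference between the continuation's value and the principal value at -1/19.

Continued minus principal equals -(7/4)*pi*i.

The rational part is single-valued and drops out of the difference; each branch term changes only by its own monodromy.
(7/8)*log(1 - δ/(-7)): each positive loop around -7 adds 2*pi*i to the log, so winding -1 contributes (7/8)*(-1)*2*pi*i = -(7/4)*pi*i.
Summing the contributions at δ = -1/19 gives -(7/4)*pi*i.


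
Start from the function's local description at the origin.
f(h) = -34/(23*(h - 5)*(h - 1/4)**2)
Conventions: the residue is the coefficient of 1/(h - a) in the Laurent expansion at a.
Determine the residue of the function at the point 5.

The residue is -544/8303.

At the order-1 pole 5 set g(h) = (h - (5))*f(h) = -34/(23*(h - 1/4)**2).
Simple pole: residue = g(a) at a = 5, which is -544/8303.


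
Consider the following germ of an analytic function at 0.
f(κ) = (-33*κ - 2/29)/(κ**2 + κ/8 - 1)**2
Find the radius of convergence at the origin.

Denominator factor (κ**2 + κ/8 - 1)^2: discriminant 257/64, real irrational roots -1/16 + (1/16)*sqrt(257) and -1/16 - (1/16)*sqrt(257); poles of order 2, moduli -1/16 + (1/16)*sqrt(257) and 1/16 + (1/16)*sqrt(257).
The radius of convergence is the smallest modulus among the singular points: -1/16 + (1/16)*sqrt(257).

The radius of convergence is -1/16 + (1/16)*sqrt(257).


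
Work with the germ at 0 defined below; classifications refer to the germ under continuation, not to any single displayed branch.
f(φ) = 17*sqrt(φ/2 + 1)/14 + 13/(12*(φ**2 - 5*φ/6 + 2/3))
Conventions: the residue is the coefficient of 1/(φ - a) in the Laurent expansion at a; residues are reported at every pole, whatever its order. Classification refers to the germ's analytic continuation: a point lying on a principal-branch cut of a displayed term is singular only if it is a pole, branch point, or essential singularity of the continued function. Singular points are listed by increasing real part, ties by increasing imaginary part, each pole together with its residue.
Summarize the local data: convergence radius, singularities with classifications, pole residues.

Radius of convergence at 0: (1/3)*sqrt(6).
At -2: an algebraic (square-root) branch point.
At (5/12) - ((1/12)*sqrt(71))*i: a pole of order 1; residue ((13/142)*sqrt(71))*i.
At (5/12) + ((1/12)*sqrt(71))*i: a pole of order 1; residue -((13/142)*sqrt(71))*i.


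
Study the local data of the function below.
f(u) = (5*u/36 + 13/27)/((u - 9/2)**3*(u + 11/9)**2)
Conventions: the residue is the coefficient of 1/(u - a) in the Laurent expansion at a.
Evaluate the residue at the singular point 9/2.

The residue is 181602/112550881.

At the order-3 pole 9/2 set g(u) = (u - (9/2))^3*f(u) = (5*u/36 + 13/27)/(u + 11/9)**2.
Order-3 pole: residue = g''(a)/2; g''(9/2) = 363204/112550881, so the residue is 181602/112550881.


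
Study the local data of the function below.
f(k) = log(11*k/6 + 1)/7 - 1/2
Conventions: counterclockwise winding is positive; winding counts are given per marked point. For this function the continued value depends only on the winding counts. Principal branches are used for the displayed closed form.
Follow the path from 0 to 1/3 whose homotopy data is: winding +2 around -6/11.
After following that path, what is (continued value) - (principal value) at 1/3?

The rational part is single-valued and drops out of the difference; each branch term changes only by its own monodromy.
(1/7)*log(1 - k/(-6/11)): each positive loop around -6/11 adds 2*pi*i to the log, so winding +2 contributes (1/7)*(2)*2*pi*i = (4/7)*pi*i.
Summing the contributions at k = 1/3 gives (4/7)*pi*i.

Continued minus principal equals (4/7)*pi*i.


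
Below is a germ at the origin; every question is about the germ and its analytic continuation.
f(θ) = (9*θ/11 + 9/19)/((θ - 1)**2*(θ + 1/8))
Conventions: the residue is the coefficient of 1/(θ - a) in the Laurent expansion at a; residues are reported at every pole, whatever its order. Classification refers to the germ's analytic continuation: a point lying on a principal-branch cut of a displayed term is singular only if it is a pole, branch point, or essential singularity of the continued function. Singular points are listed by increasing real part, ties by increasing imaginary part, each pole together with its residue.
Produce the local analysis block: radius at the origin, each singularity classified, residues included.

Denominator factor (θ + 1/8): pole of order 1 at -1/8, modulus 1/8.
Denominator factor (θ - 1)^2: pole of order 2 at 1, modulus 1.
The radius of convergence is the smallest modulus among the singular points: 1/8.
At the order-1 pole -1/8 set g(θ) = (θ - (-1/8))*f(θ) = (9*θ/11 + 9/19)/(θ - 1)**2.
Simple pole: residue = g(a) at a = -1/8, which is 184/627.
At the order-2 pole 1 set g(θ) = (θ - (1))^2*f(θ) = (9*θ/11 + 9/19)/(θ + 1/8).
Order-2 pole: residue = g'(a); g'(1) = -184/627, so the residue is -184/627.
List the singular points by increasing real part (a conjugate pair: the negative imaginary part first).

Radius of convergence at 0: 1/8.
At -1/8: a pole of order 1; residue 184/627.
At 1: a pole of order 2; residue -184/627.


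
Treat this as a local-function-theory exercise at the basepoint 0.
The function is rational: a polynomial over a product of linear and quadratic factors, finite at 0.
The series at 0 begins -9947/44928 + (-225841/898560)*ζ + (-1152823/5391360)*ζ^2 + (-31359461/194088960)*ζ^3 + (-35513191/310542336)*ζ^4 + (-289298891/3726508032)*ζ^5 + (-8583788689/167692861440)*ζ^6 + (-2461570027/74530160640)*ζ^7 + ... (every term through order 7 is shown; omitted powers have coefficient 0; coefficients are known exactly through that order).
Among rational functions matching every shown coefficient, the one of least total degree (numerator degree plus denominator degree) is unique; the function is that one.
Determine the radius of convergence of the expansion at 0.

No rational of total degree below 4 reproduces all 8 coefficients; solving the [1/3] Pade equations on them gives f(ζ) = (29/26 - 24*ζ/35)/(ζ - 12/7)**3, whose expansion matches every shown term.
Denominator factor (ζ - 12/7)^3: pole of order 3 at 12/7, modulus 12/7.
The radius of convergence is the smallest modulus among the singular points: 12/7.

The radius of convergence is 12/7.


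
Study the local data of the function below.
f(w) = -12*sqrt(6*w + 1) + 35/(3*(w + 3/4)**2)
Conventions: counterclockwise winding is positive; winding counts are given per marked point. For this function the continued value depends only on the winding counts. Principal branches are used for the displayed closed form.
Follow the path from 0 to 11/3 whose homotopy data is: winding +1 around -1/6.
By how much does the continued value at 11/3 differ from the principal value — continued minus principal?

Continued minus principal equals (24)*sqrt(23).

The rational part is single-valued and drops out of the difference; each branch term changes only by its own monodromy.
(-12)*sqrt(1 - w/(-1/6)): winding +1 is odd, the square root flips sign, contributing -2*(-12)*sqrt(1 - (11/3)/(-1/6)) = -2*(-12)*sqrt(23) = (24)*sqrt(23).
Summing the contributions at w = 11/3 gives (24)*sqrt(23).


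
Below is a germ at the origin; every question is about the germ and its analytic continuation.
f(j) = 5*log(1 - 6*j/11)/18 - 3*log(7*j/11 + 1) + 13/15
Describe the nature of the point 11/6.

The term (5/18)*log(1 - j/(11/6)) has argument 1 - 11/6/(11/6) = 0 at 11/6: a logarithmic (infinitely-sheeted) branch point; the remaining terms are analytic or single-valued there.

The point is a logarithmic branch point.


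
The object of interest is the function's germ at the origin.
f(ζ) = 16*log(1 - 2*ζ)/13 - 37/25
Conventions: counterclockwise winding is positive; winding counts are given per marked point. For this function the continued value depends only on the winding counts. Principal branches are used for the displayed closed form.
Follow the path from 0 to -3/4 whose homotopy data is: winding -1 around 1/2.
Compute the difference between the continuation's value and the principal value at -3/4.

Continued minus principal equals -(32/13)*pi*i.

The rational part is single-valued and drops out of the difference; each branch term changes only by its own monodromy.
(16/13)*log(1 - ζ/(1/2)): each positive loop around 1/2 adds 2*pi*i to the log, so winding -1 contributes (16/13)*(-1)*2*pi*i = -(32/13)*pi*i.
Summing the contributions at ζ = -3/4 gives -(32/13)*pi*i.


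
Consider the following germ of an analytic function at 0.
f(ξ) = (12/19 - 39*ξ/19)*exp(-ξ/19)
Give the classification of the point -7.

The point is a regular point.

There is no denominator, hence no pole anywhere.
The factor exp(-ξ/19) is entire.
So the germ continues analytically to -7.


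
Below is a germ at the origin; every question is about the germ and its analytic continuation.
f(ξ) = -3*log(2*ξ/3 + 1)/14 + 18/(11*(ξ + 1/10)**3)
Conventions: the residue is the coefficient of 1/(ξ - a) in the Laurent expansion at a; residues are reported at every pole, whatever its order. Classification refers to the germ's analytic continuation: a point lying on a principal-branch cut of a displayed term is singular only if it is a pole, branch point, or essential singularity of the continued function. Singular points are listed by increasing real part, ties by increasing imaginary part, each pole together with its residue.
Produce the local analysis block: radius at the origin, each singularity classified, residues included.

Denominator factor (ξ + 1/10)^3: pole of order 3 at -1/10, modulus 1/10.
Branch term (-3/14)*log(1 - ξ/(-3/2)): its argument vanishes at ξ = -3/2, a logarithmic branch point, modulus 3/2.
The radius of convergence is the smallest modulus among the singular points: 1/10.
The branch term is analytic at -1/10 and contributes nothing to the residue; only the rational part matters.
At the order-3 pole -1/10 set g(ξ) = (ξ - (-1/10))^3*(rational part) = 18/11.
Order-3 pole: residue = g''(a)/2; g''(-1/10) = 0, so the residue is 0.
List the singular points by increasing real part (a conjugate pair: the negative imaginary part first).

Radius of convergence at 0: 1/10.
At -3/2: a logarithmic branch point.
At -1/10: a pole of order 3; residue 0.
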